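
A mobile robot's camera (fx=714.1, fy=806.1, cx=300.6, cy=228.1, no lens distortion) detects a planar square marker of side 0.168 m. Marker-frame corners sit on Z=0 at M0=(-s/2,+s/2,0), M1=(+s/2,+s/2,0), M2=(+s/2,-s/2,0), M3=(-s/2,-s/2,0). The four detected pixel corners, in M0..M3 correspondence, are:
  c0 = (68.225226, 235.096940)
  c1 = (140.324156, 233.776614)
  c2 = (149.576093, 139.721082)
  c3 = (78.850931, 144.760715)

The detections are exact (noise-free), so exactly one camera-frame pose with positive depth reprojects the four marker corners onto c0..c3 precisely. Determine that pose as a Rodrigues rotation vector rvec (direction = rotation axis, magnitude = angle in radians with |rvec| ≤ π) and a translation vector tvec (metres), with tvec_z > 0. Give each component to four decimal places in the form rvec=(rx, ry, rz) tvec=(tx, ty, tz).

rvec=(-0.2213, 0.3557, 0.0231) tvec=(-0.3814, -0.0709, 1.4184)

Intrinsics K: fx=714.1, fy=806.1, cx=300.6, cy=228.1
Marker side s = 0.168 m; corners in marker frame (Z=0):
  M0 = (-0.0840, +0.0840, 0)
  M1 = (+0.0840, +0.0840, 0)
  M2 = (+0.0840, -0.0840, 0)
  M3 = (-0.0840, -0.0840, 0)
Detected image corners:
  c0 = (68.225226, 235.096940) px
  c1 = (140.324156, 233.776614) px
  c2 = (149.576093, 139.721082) px
  c3 = (78.850931, 144.760715) px
Planar DLT: solve 8×8 A·h = b for H (H[2,2]=1):
  H  [+398.22810 -75.48198 +108.57056]
  H  [-65.25751 +520.56216 +187.79602]
  H  [-0.24525 -0.14864 +1.00000]
B = K⁻¹H; ‖b₁‖=0.705037, ‖b₂‖=0.705037; λ = 2/(‖b₁‖+‖b₂‖) = 1.418366, sign → tz>0 ⇒ λ=+1.418366
r₁ = λ·B[:,0] = (+0.93740,-0.01639,-0.34786); r₂ = λ·B[:,1] = (-0.06118,+0.97561,-0.21083)
r₃ = r₁×r₂ = (+0.34283,+0.21891,+0.91353); SVD([r₁ r₂ r₃]) → R = UVᵀ:
  R  [+0.93740 -0.06118 +0.34283]
  R  [-0.01639 +0.97561 +0.21891]
  R  [-0.34786 -0.21083 +0.91353]
t = (-0.38141, -0.07092, +1.41837) m
tr R = 2.826545; θ = arccos((tr R − 1)/2) = 0.419549 rad = 24.038°
axis k = ((R−Rᵀ)₃₂, (R−Rᵀ)₁₃, (R−Rᵀ)₂₁) / (2 sinθ) = (-0.527481, +0.847787, +0.054974)
rvec = θ·k = (-0.221304, +0.355688, +0.023064)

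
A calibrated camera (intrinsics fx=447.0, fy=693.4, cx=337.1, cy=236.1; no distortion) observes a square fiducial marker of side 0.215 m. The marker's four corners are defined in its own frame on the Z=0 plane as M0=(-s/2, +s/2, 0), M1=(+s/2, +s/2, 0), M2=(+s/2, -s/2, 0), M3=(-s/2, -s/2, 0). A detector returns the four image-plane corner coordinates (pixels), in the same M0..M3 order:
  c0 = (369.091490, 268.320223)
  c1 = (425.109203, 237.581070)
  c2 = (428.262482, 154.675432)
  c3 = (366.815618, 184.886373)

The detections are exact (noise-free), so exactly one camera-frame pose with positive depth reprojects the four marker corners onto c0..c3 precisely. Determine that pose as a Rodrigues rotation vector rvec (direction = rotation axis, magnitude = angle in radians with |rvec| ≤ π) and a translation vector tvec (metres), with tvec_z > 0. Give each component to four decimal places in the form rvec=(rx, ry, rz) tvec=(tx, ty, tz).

rvec=(0.6461, -0.3704, -0.2104) tvec=(0.1957, -0.0480, 1.4387)

Intrinsics K: fx=447.0, fy=693.4, cx=337.1, cy=236.1
Marker side s = 0.215 m; corners in marker frame (Z=0):
  M0 = (-0.1075, +0.1075, 0)
  M1 = (+0.1075, +0.1075, 0)
  M2 = (+0.1075, -0.1075, 0)
  M3 = (-0.1075, -0.1075, 0)
Detected image corners:
  c0 = (369.091490, 268.320223) px
  c1 = (425.109203, 237.581070) px
  c2 = (428.262482, 154.675432) px
  c3 = (366.815618, 184.886373) px
Planar DLT: solve 8×8 A·h = b for H (H[2,2]=1):
  H  [+347.12306 +169.08869 +397.90174]
  H  [-102.15026 +477.98384 +212.98678]
  H  [+0.18759 +0.43135 +1.00000]
B = K⁻¹H; ‖b₁‖=0.695077, ‖b₂‖=0.695077; λ = 2/(‖b₁‖+‖b₂‖) = 1.438689, sign → tz>0 ⇒ λ=+1.438689
r₁ = λ·B[:,0] = (+0.91370,-0.30384,+0.26989); r₂ = λ·B[:,1] = (+0.07622,+0.78043,+0.62058)
r₃ = r₁×r₂ = (-0.39919,-0.54645,+0.73624); SVD([r₁ r₂ r₃]) → R = UVᵀ:
  R  [+0.91370 +0.07622 -0.39919]
  R  [-0.30384 +0.78043 -0.54645]
  R  [+0.26989 +0.62058 +0.73624]
t = (+0.19569, -0.04796, +1.43869) m
tr R = 2.430362; θ = arccos((tr R − 1)/2) = 0.773913 rad = 44.342°
axis k = ((R−Rᵀ)₃₂, (R−Rᵀ)₁₃, (R−Rᵀ)₂₁) / (2 sinθ) = (+0.834856, -0.478639, -0.271882)
rvec = θ·k = (+0.646106, -0.370425, -0.210413)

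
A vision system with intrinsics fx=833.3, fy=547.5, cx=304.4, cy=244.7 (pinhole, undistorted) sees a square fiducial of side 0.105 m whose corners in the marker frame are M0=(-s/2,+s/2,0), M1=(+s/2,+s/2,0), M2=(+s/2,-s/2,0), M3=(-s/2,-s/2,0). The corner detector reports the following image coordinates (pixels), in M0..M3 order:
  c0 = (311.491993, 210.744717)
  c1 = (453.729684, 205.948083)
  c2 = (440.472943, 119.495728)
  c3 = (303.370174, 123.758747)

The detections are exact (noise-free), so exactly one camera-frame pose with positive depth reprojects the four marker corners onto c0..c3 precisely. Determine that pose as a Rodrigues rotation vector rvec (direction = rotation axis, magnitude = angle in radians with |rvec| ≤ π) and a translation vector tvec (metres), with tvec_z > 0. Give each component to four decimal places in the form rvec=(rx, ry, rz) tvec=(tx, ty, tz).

rvec=(-0.2230, -0.0191, -0.0554) tvec=(0.0546, -0.0918, 0.6242)

Intrinsics K: fx=833.3, fy=547.5, cx=304.4, cy=244.7
Marker side s = 0.105 m; corners in marker frame (Z=0):
  M0 = (-0.0525, +0.0525, 0)
  M1 = (+0.0525, +0.0525, 0)
  M2 = (+0.0525, -0.0525, 0)
  M3 = (-0.0525, -0.0525, 0)
Detected image corners:
  c0 = (311.491993, 210.744717) px
  c1 = (453.729684, 205.948083) px
  c2 = (440.472943, 119.495728) px
  c3 = (303.370174, 123.758747) px
Planar DLT: solve 8×8 A·h = b for H (H[2,2]=1):
  H  [+1344.88771 -31.40081 +377.31431]
  H  [-36.46933 +767.61607 +164.17800]
  H  [+0.04015 -0.35321 +1.00000]
B = K⁻¹H; ‖b₁‖=1.601999, ‖b₂‖=1.601999; λ = 2/(‖b₁‖+‖b₂‖) = 0.624220, sign → tz>0 ⇒ λ=+0.624220
r₁ = λ·B[:,0] = (+0.99829,-0.05278,+0.02506); r₂ = λ·B[:,1] = (+0.05702,+0.97372,-0.22048)
r₃ = r₁×r₂ = (-0.01277,+0.22153,+0.97507); SVD([r₁ r₂ r₃]) → R = UVᵀ:
  R  [+0.99829 +0.05702 -0.01277]
  R  [-0.05278 +0.97372 +0.22153]
  R  [+0.02506 -0.22048 +0.97507]
t = (+0.05462, -0.09181, +0.62422) m
tr R = 2.947083; θ = arccos((tr R − 1)/2) = 0.230546 rad = 13.209°
axis k = ((R−Rᵀ)₃₂, (R−Rᵀ)₁₃, (R−Rᵀ)₂₁) / (2 sinθ) = (-0.967174, -0.082782, -0.240254)
rvec = θ·k = (-0.222978, -0.019085, -0.055390)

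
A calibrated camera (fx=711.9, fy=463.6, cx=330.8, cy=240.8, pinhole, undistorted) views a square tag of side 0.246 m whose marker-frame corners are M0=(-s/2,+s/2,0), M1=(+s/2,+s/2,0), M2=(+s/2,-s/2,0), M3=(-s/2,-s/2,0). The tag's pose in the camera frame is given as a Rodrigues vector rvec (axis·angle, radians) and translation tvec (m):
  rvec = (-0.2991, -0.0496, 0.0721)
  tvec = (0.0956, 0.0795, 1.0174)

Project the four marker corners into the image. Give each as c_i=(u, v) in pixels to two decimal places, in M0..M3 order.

Intrinsics K: fx=711.9, fy=463.6, cx=330.8, cy=240.8
Marker side s = 0.246 m; corners in marker frame (Z=0):
  M0 = (-0.1230, +0.1230, 0)
  M1 = (+0.1230, +0.1230, 0)
  M2 = (+0.1230, -0.1230, 0)
  M3 = (-0.1230, -0.1230, 0)
rvec = (-0.2991, -0.0496, 0.0721), |rvec| = θ = 0.31164 rad = 17.856°
Rodrigues: sinθ=0.30662, 1−cosθ=0.04817; R = I + sinθ·[k]× + (1−cosθ)·[k]×²:
    [+0.99620 -0.06358 -0.05950]
    [+0.07830 +0.95305 +0.29251]
    [+0.03811 -0.29606 +0.95441]
t = (0.0956, 0.0795, 1.0174) m
M0: Pc = R·M0+t = (-0.03475, +0.18709, +0.97630); u = 711.9·(-0.03475)/0.97630 + 330.8 = 305.4585, v = 463.6·(+0.18709)/0.97630 + 240.8 = 329.6430
M1: Pc = R·M1+t = (+0.21031, +0.20636, +0.98567); u = 711.9·(+0.21031)/0.98567 + 330.8 = 482.6977, v = 463.6·(+0.20636)/0.98567 + 240.8 = 337.8572
M2: Pc = R·M2+t = (+0.22595, -0.02809, +1.05850); u = 711.9·(+0.22595)/1.05850 + 330.8 = 482.7658, v = 463.6·(-0.02809)/1.05850 + 240.8 = 228.4950
M3: Pc = R·M3+t = (-0.01911, -0.04736, +1.04913); u = 711.9·(-0.01911)/1.04913 + 330.8 = 317.8310, v = 463.6·(-0.04736)/1.04913 + 240.8 = 219.8739

c0=(305.46, 329.64) c1=(482.70, 337.86) c2=(482.77, 228.50) c3=(317.83, 219.87)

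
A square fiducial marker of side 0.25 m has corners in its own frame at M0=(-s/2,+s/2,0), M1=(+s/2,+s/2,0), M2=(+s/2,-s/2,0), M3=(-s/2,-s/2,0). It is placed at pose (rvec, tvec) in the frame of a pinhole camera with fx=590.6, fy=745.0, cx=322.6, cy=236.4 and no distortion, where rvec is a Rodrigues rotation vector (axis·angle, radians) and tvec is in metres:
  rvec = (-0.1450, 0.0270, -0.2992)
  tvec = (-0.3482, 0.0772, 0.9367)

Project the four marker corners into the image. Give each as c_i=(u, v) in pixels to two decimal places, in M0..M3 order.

c0=(45.53, 424.72) c1=(198.84, 364.98) c2=(158.45, 175.58) c3=(11.06, 233.28)

Intrinsics K: fx=590.6, fy=745.0, cx=322.6, cy=236.4
Marker side s = 0.25 m; corners in marker frame (Z=0):
  M0 = (-0.1250, +0.1250, 0)
  M1 = (+0.1250, +0.1250, 0)
  M2 = (+0.1250, -0.1250, 0)
  M3 = (-0.1250, -0.1250, 0)
rvec = (-0.1450, 0.0270, -0.2992), |rvec| = θ = 0.33358 rad = 19.113°
Rodrigues: sinθ=0.32743, 1−cosθ=0.05512; R = I + sinθ·[k]× + (1−cosθ)·[k]×²:
    [+0.95529 +0.29174 +0.04799]
    [-0.29562 +0.94524 +0.13832]
    [-0.00501 -0.14633 +0.98922]
t = (-0.3482, 0.0772, 0.9367) m
M0: Pc = R·M0+t = (-0.43114, +0.23231, +0.91904); u = 590.6·(-0.43114)/0.91904 + 322.6 = 45.5340, v = 745.0·(+0.23231)/0.91904 + 236.4 = 424.7159
M1: Pc = R·M1+t = (-0.19232, +0.15840, +0.91778); u = 590.6·(-0.19232)/0.91778 + 322.6 = 198.8402, v = 745.0·(+0.15840)/0.91778 + 236.4 = 364.9811
M2: Pc = R·M2+t = (-0.26526, -0.07791, +0.95436); u = 590.6·(-0.26526)/0.95436 + 322.6 = 158.4485, v = 745.0·(-0.07791)/0.95436 + 236.4 = 175.5836
M3: Pc = R·M3+t = (-0.50408, -0.00400, +0.95562); u = 590.6·(-0.50408)/0.95562 + 322.6 = 11.0639, v = 745.0·(-0.00400)/0.95562 + 236.4 = 233.2800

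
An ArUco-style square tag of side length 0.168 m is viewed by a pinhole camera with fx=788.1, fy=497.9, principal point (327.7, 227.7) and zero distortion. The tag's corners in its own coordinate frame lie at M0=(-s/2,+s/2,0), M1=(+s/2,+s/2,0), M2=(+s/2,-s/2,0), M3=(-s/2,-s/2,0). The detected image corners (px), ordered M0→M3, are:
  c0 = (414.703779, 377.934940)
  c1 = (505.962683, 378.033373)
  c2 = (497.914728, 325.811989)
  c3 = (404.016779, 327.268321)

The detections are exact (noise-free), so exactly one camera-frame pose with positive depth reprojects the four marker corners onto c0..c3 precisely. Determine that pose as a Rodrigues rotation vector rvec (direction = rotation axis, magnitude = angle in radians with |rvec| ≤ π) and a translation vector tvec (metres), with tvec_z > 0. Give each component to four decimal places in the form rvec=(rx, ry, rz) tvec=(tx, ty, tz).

rvec=(0.2912, 0.2453, -0.1135) tvec=(0.2324, 0.3610, 1.4382)

Intrinsics K: fx=788.1, fy=497.9, cx=327.7, cy=227.7
Marker side s = 0.168 m; corners in marker frame (Z=0):
  M0 = (-0.0840, +0.0840, 0)
  M1 = (+0.0840, +0.0840, 0)
  M2 = (+0.0840, -0.0840, 0)
  M3 = (-0.0840, -0.0840, 0)
Detected image corners:
  c0 = (414.703779, 377.934940) px
  c1 = (505.962683, 378.033373) px
  c2 = (497.914728, 325.811989) px
  c3 = (404.016779, 327.268321) px
Planar DLT: solve 8×8 A·h = b for H (H[2,2]=1):
  H  [+470.09723 +141.36977 +455.03345]
  H  [-66.46656 +372.24060 +352.67262]
  H  [-0.17742 +0.18763 +1.00000]
B = K⁻¹H; ‖b₁‖=0.695325, ‖b₂‖=0.695325; λ = 2/(‖b₁‖+‖b₂‖) = 1.438176, sign → tz>0 ⇒ λ=+1.438176
r₁ = λ·B[:,0] = (+0.96396,-0.07530,-0.25516); r₂ = λ·B[:,1] = (+0.14578,+0.95180,+0.26985)
r₃ = r₁×r₂ = (+0.22254,-0.29732,+0.92848); SVD([r₁ r₂ r₃]) → R = UVᵀ:
  R  [+0.96396 +0.14578 +0.22254]
  R  [-0.07530 +0.95180 -0.29732]
  R  [-0.25516 +0.26985 +0.92848]
t = (+0.23237, +0.36098, +1.43818) m
tr R = 2.844248; θ = arccos((tr R − 1)/2) = 0.397262 rad = 22.761°
axis k = ((R−Rᵀ)₃₂, (R−Rᵀ)₁₃, (R−Rᵀ)₂₁) / (2 sinθ) = (+0.732970, +0.617357, -0.285702)
rvec = θ·k = (+0.291181, +0.245252, -0.113499)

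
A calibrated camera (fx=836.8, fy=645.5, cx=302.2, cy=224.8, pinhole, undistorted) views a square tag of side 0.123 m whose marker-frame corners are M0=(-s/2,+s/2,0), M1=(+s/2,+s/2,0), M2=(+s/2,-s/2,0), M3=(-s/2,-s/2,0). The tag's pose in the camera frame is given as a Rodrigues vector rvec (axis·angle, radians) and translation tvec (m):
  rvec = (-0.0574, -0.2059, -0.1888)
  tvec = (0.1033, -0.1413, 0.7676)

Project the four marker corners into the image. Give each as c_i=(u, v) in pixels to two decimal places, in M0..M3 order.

Intrinsics K: fx=836.8, fy=645.5, cx=302.2, cy=224.8
Marker side s = 0.123 m; corners in marker frame (Z=0):
  M0 = (-0.0615, +0.0615, 0)
  M1 = (+0.0615, +0.0615, 0)
  M2 = (+0.0615, -0.0615, 0)
  M3 = (-0.0615, -0.0615, 0)
rvec = (-0.0574, -0.2059, -0.1888), |rvec| = θ = 0.28519 rad = 16.340°
Rodrigues: sinθ=0.28134, 1−cosθ=0.04039; R = I + sinθ·[k]× + (1−cosθ)·[k]×²:
    [+0.96124 +0.19212 -0.19774]
    [-0.18038 +0.98066 +0.07593]
    [+0.20850 -0.03732 +0.97731]
t = (0.1033, -0.1413, 0.7676) m
M0: Pc = R·M0+t = (+0.05600, -0.06990, +0.75248); u = 836.8·(+0.05600)/0.75248 + 302.2 = 364.4738, v = 645.5·(-0.06990)/0.75248 + 224.8 = 164.8414
M1: Pc = R·M1+t = (+0.17423, -0.09208, +0.77813); u = 836.8·(+0.17423)/0.77813 + 302.2 = 489.5693, v = 645.5·(-0.09208)/0.77813 + 224.8 = 148.4122
M2: Pc = R·M2+t = (+0.15060, -0.21270, +0.78272); u = 836.8·(+0.15060)/0.78272 + 302.2 = 463.2069, v = 645.5·(-0.21270)/0.78272 + 224.8 = 49.3849
M3: Pc = R·M3+t = (+0.03237, -0.19052, +0.75707); u = 836.8·(+0.03237)/0.75707 + 302.2 = 337.9768, v = 645.5·(-0.19052)/0.75707 + 224.8 = 62.3599

c0=(364.47, 164.84) c1=(489.57, 148.41) c2=(463.21, 49.38) c3=(337.98, 62.36)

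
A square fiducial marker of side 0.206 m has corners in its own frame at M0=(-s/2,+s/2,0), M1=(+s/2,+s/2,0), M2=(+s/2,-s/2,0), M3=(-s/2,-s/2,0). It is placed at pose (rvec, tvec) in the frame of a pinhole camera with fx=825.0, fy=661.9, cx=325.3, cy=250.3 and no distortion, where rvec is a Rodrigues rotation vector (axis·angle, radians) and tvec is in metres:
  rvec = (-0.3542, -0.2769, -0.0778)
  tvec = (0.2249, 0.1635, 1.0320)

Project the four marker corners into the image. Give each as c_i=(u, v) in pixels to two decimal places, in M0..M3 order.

Intrinsics K: fx=825.0, fy=661.9, cx=325.3, cy=250.3
Marker side s = 0.206 m; corners in marker frame (Z=0):
  M0 = (-0.1030, +0.1030, 0)
  M1 = (+0.1030, +0.1030, 0)
  M2 = (+0.1030, -0.1030, 0)
  M3 = (-0.1030, -0.1030, 0)
rvec = (-0.3542, -0.2769, -0.0778), |rvec| = θ = 0.45627 rad = 26.142°
Rodrigues: sinθ=0.44060, 1−cosθ=0.10230; R = I + sinθ·[k]× + (1−cosθ)·[k]×²:
    [+0.95935 +0.12332 -0.25385]
    [-0.02693 +0.93538 +0.35262]
    [+0.28093 -0.33145 +0.90068]
t = (0.2249, 0.1635, 1.0320) m
M0: Pc = R·M0+t = (+0.13879, +0.26262, +0.96892); u = 825.0·(+0.13879)/0.96892 + 325.3 = 443.4734, v = 661.9·(+0.26262)/0.96892 + 250.3 = 429.7020
M1: Pc = R·M1+t = (+0.33642, +0.25707, +1.02680); u = 825.0·(+0.33642)/1.02680 + 325.3 = 595.5995, v = 661.9·(+0.25707)/1.02680 + 250.3 = 416.0138
M2: Pc = R·M2+t = (+0.31101, +0.06438, +1.09508); u = 825.0·(+0.31101)/1.09508 + 325.3 = 559.6070, v = 661.9·(+0.06438)/1.09508 + 250.3 = 289.2145
M3: Pc = R·M3+t = (+0.11338, +0.06993, +1.03720); u = 825.0·(+0.11338)/1.03720 + 325.3 = 415.4872, v = 661.9·(+0.06993)/1.03720 + 250.3 = 294.9266

c0=(443.47, 429.70) c1=(595.60, 416.01) c2=(559.61, 289.21) c3=(415.49, 294.93)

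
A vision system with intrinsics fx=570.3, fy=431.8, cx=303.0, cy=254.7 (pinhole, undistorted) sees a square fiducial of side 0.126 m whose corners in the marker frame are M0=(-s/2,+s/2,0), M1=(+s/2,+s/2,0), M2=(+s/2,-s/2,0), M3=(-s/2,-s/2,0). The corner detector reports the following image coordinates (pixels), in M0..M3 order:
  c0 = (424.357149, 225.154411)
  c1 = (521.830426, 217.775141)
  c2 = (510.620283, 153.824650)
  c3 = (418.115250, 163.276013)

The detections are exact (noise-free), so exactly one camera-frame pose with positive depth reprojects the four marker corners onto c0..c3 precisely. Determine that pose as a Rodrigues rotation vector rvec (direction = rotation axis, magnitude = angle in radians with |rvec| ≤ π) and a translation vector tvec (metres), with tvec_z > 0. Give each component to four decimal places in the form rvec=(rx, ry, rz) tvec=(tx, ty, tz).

rvec=(-0.3055, 0.2599, -0.0471) tvec=(0.2267, -0.1188, 0.7850)

Intrinsics K: fx=570.3, fy=431.8, cx=303.0, cy=254.7
Marker side s = 0.126 m; corners in marker frame (Z=0):
  M0 = (-0.0630, +0.0630, 0)
  M1 = (+0.0630, +0.0630, 0)
  M2 = (+0.0630, -0.0630, 0)
  M3 = (-0.0630, -0.0630, 0)
Detected image corners:
  c0 = (424.357149, 225.154411) px
  c1 = (521.830426, 217.775141) px
  c2 = (510.620283, 153.824650) px
  c3 = (418.115250, 163.276013) px
Planar DLT: solve 8×8 A·h = b for H (H[2,2]=1):
  H  [+606.65840 -112.22699 +467.68784]
  H  [-126.47337 +425.75015 +189.32488]
  H  [-0.31307 -0.38635 +1.00000]
B = K⁻¹H; ‖b₁‖=1.273905, ‖b₂‖=1.273905; λ = 2/(‖b₁‖+‖b₂‖) = 0.784988, sign → tz>0 ⇒ λ=+0.784988
r₁ = λ·B[:,0] = (+0.96560,-0.08496,-0.24575); r₂ = λ·B[:,1] = (+0.00666,+0.95288,-0.30328)
r₃ = r₁×r₂ = (+0.25994,+0.29121,+0.92067); SVD([r₁ r₂ r₃]) → R = UVᵀ:
  R  [+0.96560 +0.00666 +0.25994]
  R  [-0.08496 +0.95288 +0.29121]
  R  [-0.24575 -0.30328 +0.92067]
t = (+0.22668, -0.11885, +0.78499) m
tr R = 2.839148; θ = arccos((tr R − 1)/2) = 0.403801 rad = 23.136°
axis k = ((R−Rᵀ)₃₂, (R−Rᵀ)₁₃, (R−Rᵀ)₂₁) / (2 sinθ) = (-0.756504, +0.643513, -0.116588)
rvec = θ·k = (-0.305477, +0.259851, -0.047078)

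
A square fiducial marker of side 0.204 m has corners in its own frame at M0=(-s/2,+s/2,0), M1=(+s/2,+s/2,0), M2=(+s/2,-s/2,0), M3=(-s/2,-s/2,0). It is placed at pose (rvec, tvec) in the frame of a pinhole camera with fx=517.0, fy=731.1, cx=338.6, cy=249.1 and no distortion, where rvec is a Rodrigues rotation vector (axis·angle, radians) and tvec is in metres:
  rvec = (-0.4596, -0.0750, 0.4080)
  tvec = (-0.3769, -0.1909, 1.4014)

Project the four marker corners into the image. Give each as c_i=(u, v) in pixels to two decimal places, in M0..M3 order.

Intrinsics K: fx=517.0, fy=731.1, cx=338.6, cy=249.1
Marker side s = 0.204 m; corners in marker frame (Z=0):
  M0 = (-0.1020, +0.1020, 0)
  M1 = (+0.1020, +0.1020, 0)
  M2 = (+0.1020, -0.1020, 0)
  M3 = (-0.1020, -0.1020, 0)
rvec = (-0.4596, -0.0750, 0.4080), |rvec| = θ = 0.61913 rad = 35.473°
Rodrigues: sinθ=0.58033, 1−cosθ=0.18562; R = I + sinθ·[k]× + (1−cosθ)·[k]×²:
    [+0.91667 -0.36574 -0.16110]
    [+0.39912 +0.81711 +0.41598]
    [-0.02050 -0.44561 +0.89499]
t = (-0.3769, -0.1909, 1.4014) m
M0: Pc = R·M0+t = (-0.50771, -0.14827, +1.35804); u = 517.0·(-0.50771)/1.35804 + 338.6 = 145.3185, v = 731.1·(-0.14827)/1.35804 + 249.1 = 169.2814
M1: Pc = R·M1+t = (-0.32070, -0.06684, +1.35386); u = 517.0·(-0.32070)/1.35386 + 338.6 = 216.1317, v = 731.1·(-0.06684)/1.35386 + 249.1 = 213.0030
M2: Pc = R·M2+t = (-0.24609, -0.23353, +1.44476); u = 517.0·(-0.24609)/1.44476 + 338.6 = 250.5364, v = 731.1·(-0.23353)/1.44476 + 249.1 = 130.9232
M3: Pc = R·M3+t = (-0.43310, -0.31496, +1.44894); u = 517.0·(-0.43310)/1.44894 + 338.6 = 184.0667, v = 731.1·(-0.31496)/1.44894 + 249.1 = 90.1816

c0=(145.32, 169.28) c1=(216.13, 213.00) c2=(250.54, 130.92) c3=(184.07, 90.18)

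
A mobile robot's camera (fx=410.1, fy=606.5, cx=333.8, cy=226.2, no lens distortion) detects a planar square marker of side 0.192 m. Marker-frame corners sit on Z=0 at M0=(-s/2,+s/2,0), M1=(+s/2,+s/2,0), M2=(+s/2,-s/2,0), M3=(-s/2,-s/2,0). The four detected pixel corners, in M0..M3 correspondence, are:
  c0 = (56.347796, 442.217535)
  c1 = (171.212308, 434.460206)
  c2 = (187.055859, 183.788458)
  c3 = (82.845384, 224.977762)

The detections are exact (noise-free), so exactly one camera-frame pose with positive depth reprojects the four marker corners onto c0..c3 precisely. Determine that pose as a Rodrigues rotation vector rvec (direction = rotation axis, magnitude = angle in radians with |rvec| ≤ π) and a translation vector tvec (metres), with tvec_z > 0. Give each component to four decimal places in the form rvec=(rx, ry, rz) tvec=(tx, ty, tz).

Intrinsics K: fx=410.1, fy=606.5, cx=333.8, cy=226.2
Marker side s = 0.192 m; corners in marker frame (Z=0):
  M0 = (-0.0960, +0.0960, 0)
  M1 = (+0.0960, +0.0960, 0)
  M2 = (+0.0960, -0.0960, 0)
  M3 = (-0.0960, -0.0960, 0)
Detected image corners:
  c0 = (56.347796, 442.217535) px
  c1 = (171.212308, 434.460206) px
  c2 = (187.055859, 183.788458) px
  c3 = (82.845384, 224.977762) px
Planar DLT: solve 8×8 A·h = b for H (H[2,2]=1):
  H  [+467.54265 -194.99058 +120.76162]
  H  [-394.50737 +998.38327 +314.86192]
  H  [-0.81371 -0.66385 +1.00000]
B = K⁻¹H; ‖b₁‖=2.007762, ‖b₂‖=2.007762; λ = 2/(‖b₁‖+‖b₂‖) = 0.498067, sign → tz>0 ⇒ λ=+0.498067
r₁ = λ·B[:,0] = (+0.89771,-0.17282,-0.40528); r₂ = λ·B[:,1] = (+0.03231,+0.94320,-0.33064)
r₃ = r₁×r₂ = (+0.43940,+0.28373,+0.85231); SVD([r₁ r₂ r₃]) → R = UVᵀ:
  R  [+0.89771 +0.03231 +0.43940]
  R  [-0.17282 +0.94320 +0.28373]
  R  [-0.40528 -0.33064 +0.85231]
t = (-0.25874, +0.07281, +0.49807) m
tr R = 2.693217; θ = arccos((tr R − 1)/2) = 0.561217 rad = 32.155°
axis k = ((R−Rᵀ)₃₂, (R−Rᵀ)₁₃, (R−Rᵀ)₂₁) / (2 sinθ) = (-0.577178, +0.793554, -0.192714)
rvec = θ·k = (-0.323922, +0.445355, -0.108154)

rvec=(-0.3239, 0.4454, -0.1082) tvec=(-0.2587, 0.0728, 0.4981)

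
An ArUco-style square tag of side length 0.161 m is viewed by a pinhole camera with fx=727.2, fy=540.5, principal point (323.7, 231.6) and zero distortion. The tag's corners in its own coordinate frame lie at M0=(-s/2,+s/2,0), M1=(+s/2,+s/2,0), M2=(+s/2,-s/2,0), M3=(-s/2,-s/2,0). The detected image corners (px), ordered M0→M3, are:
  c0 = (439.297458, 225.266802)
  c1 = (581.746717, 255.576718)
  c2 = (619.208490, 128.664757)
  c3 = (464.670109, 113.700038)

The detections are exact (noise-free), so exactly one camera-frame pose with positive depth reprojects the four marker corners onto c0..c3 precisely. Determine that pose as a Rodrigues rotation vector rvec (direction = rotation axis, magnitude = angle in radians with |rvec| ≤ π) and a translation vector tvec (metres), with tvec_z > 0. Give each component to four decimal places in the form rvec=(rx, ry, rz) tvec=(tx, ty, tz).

rvec=(0.1813, 0.7055, 0.2064) tvec=(0.1958, -0.0669, 0.7228)

Intrinsics K: fx=727.2, fy=540.5, cx=323.7, cy=231.6
Marker side s = 0.161 m; corners in marker frame (Z=0):
  M0 = (-0.0805, +0.0805, 0)
  M1 = (+0.0805, +0.0805, 0)
  M2 = (+0.0805, -0.0805, 0)
  M3 = (-0.0805, -0.0805, 0)
Detected image corners:
  c0 = (439.297458, 225.266802) px
  c1 = (581.746717, 255.576718) px
  c2 = (619.208490, 128.664757) px
  c3 = (464.670109, 113.700038) px
Planar DLT: solve 8×8 A·h = b for H (H[2,2]=1):
  H  [+468.38741 -22.27471 +520.67691]
  H  [-13.78091 +795.81351 +181.57064]
  H  [-0.86076 +0.32355 +1.00000]
B = K⁻¹H; ‖b₁‖=1.383480, ‖b₂‖=1.383480; λ = 2/(‖b₁‖+‖b₂‖) = 0.722815, sign → tz>0 ⇒ λ=+0.722815
r₁ = λ·B[:,0] = (+0.74251,+0.24816,-0.62217); r₂ = λ·B[:,1] = (-0.12624,+0.96404,+0.23387)
r₃ = r₁×r₂ = (+0.65783,-0.09510,+0.74714); SVD([r₁ r₂ r₃]) → R = UVᵀ:
  R  [+0.74251 -0.12624 +0.65783]
  R  [+0.24816 +0.96404 -0.09510]
  R  [-0.62217 +0.23387 +0.74714]
t = (+0.19579, -0.06690, +0.72282) m
tr R = 2.453685; θ = arccos((tr R − 1)/2) = 0.757083 rad = 43.378°
axis k = ((R−Rᵀ)₃₂, (R−Rᵀ)₁₃, (R−Rᵀ)₂₁) / (2 sinθ) = (+0.239494, +0.931851, +0.272572)
rvec = θ·k = (+0.181317, +0.705489, +0.206359)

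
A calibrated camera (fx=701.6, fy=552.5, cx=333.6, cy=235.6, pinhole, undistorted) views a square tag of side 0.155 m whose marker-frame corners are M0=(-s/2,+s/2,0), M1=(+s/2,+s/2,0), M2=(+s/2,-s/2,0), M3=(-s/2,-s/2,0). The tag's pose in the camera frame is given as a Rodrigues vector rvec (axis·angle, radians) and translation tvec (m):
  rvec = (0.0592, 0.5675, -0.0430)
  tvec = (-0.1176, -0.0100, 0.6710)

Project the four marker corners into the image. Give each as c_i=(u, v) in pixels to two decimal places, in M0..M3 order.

Intrinsics K: fx=701.6, fy=552.5, cx=333.6, cy=235.6
Marker side s = 0.155 m; corners in marker frame (Z=0):
  M0 = (-0.0775, +0.0775, 0)
  M1 = (+0.0775, +0.0775, 0)
  M2 = (+0.0775, -0.0775, 0)
  M3 = (-0.0775, -0.0775, 0)
rvec = (0.0592, 0.5675, -0.0430), |rvec| = θ = 0.57220 rad = 32.784°
Rodrigues: sinθ=0.54148, 1−cosθ=0.15929; R = I + sinθ·[k]× + (1−cosθ)·[k]×²:
    [+0.84242 +0.05704 +0.53580]
    [-0.02435 +0.99740 -0.06789]
    [-0.53827 +0.04415 +0.84161]
t = (-0.1176, -0.0100, 0.6710) m
M0: Pc = R·M0+t = (-0.17847, +0.06919, +0.71614); u = 701.6·(-0.17847)/0.71614 + 333.6 = 158.7559, v = 552.5·(+0.06919)/0.71614 + 235.6 = 288.9762
M1: Pc = R·M1+t = (-0.04789, +0.06541, +0.63271); u = 701.6·(-0.04789)/0.63271 + 333.6 = 280.4928, v = 552.5·(+0.06541)/0.63271 + 235.6 = 292.7193
M2: Pc = R·M2+t = (-0.05673, -0.08919, +0.62586); u = 701.6·(-0.05673)/0.62586 + 333.6 = 270.0016, v = 552.5·(-0.08919)/0.62586 + 235.6 = 156.8690
M3: Pc = R·M3+t = (-0.18731, -0.08541, +0.70929); u = 701.6·(-0.18731)/0.70929 + 333.6 = 148.3242, v = 552.5·(-0.08541)/0.70929 + 235.6 = 169.0695

c0=(158.76, 288.98) c1=(280.49, 292.72) c2=(270.00, 156.87) c3=(148.32, 169.07)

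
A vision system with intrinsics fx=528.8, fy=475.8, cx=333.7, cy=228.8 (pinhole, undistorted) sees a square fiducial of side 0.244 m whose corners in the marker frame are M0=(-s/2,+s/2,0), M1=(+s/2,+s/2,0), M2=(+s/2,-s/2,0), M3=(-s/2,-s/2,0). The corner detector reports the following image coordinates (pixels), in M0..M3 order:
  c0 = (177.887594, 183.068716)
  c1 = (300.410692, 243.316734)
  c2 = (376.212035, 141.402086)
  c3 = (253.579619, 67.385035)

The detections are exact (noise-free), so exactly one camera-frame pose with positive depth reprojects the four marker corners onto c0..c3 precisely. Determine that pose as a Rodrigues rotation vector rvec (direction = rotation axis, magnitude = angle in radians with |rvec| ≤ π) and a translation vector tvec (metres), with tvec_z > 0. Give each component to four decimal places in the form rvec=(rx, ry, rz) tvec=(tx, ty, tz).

rvec=(0.3076, -0.2755, 0.5518) tvec=(-0.0934, -0.1263, 0.8981)

Intrinsics K: fx=528.8, fy=475.8, cx=333.7, cy=228.8
Marker side s = 0.244 m; corners in marker frame (Z=0):
  M0 = (-0.1220, +0.1220, 0)
  M1 = (+0.1220, +0.1220, 0)
  M2 = (+0.1220, -0.1220, 0)
  M3 = (-0.1220, -0.1220, 0)
Detected image corners:
  c0 = (177.887594, 183.068716) px
  c1 = (300.410692, 243.316734) px
  c2 = (376.212035, 141.402086) px
  c3 = (253.579619, 67.385035) px
Planar DLT: solve 8×8 A·h = b for H (H[2,2]=1):
  H  [+605.92920 -245.43543 +278.73357]
  H  [+333.69198 +481.87708 +161.88165]
  H  [+0.37386 +0.23468 +1.00000]
B = K⁻¹H; ‖b₁‖=1.113445, ‖b₂‖=1.113445; λ = 2/(‖b₁‖+‖b₂‖) = 0.898113, sign → tz>0 ⇒ λ=+0.898113
r₁ = λ·B[:,0] = (+0.81722,+0.46841,+0.33577); r₂ = λ·B[:,1] = (-0.54985,+0.80823,+0.21077)
r₃ = r₁×r₂ = (-0.17265,-0.35687,+0.91806); SVD([r₁ r₂ r₃]) → R = UVᵀ:
  R  [+0.81722 -0.54985 -0.17265]
  R  [+0.46841 +0.80823 -0.35687]
  R  [+0.33577 +0.21077 +0.91806]
t = (-0.09335, -0.12631, +0.89811) m
tr R = 2.543513; θ = arccos((tr R − 1)/2) = 0.689198 rad = 39.488°
axis k = ((R−Rᵀ)₃₂, (R−Rᵀ)₁₃, (R−Rᵀ)₂₁) / (2 sinθ) = (+0.446316, -0.399753, +0.800625)
rvec = θ·k = (+0.307600, -0.275509, +0.551789)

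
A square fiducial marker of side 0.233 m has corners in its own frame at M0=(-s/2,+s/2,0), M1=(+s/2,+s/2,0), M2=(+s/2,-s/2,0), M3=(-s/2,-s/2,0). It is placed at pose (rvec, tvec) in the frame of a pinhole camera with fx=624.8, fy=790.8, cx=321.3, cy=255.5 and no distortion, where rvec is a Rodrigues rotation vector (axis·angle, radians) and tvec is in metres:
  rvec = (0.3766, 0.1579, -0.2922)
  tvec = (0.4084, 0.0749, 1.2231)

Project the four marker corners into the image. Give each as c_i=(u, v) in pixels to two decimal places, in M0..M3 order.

Intrinsics K: fx=624.8, fy=790.8, cx=321.3, cy=255.5
Marker side s = 0.233 m; corners in marker frame (Z=0):
  M0 = (-0.1165, +0.1165, 0)
  M1 = (+0.1165, +0.1165, 0)
  M2 = (+0.1165, -0.1165, 0)
  M3 = (-0.1165, -0.1165, 0)
rvec = (0.3766, 0.1579, -0.2922), |rvec| = θ = 0.50214 rad = 28.770°
Rodrigues: sinθ=0.48130, 1−cosθ=0.12344; R = I + sinθ·[k]× + (1−cosθ)·[k]×²:
    [+0.94599 +0.30919 +0.09747]
    [-0.25096 +0.88876 -0.38356]
    [-0.20522 +0.33838 +0.91836]
t = (0.4084, 0.0749, 1.2231) m
M0: Pc = R·M0+t = (+0.33421, +0.20768, +1.28643); u = 624.8·(+0.33421)/1.28643 + 321.3 = 483.6219, v = 790.8·(+0.20768)/1.28643 + 255.5 = 383.1647
M1: Pc = R·M1+t = (+0.55463, +0.14920, +1.23861); u = 624.8·(+0.55463)/1.23861 + 321.3 = 601.0741, v = 790.8·(+0.14920)/1.23861 + 255.5 = 350.7601
M2: Pc = R·M2+t = (+0.48259, -0.05788, +1.15977); u = 624.8·(+0.48259)/1.15977 + 321.3 = 581.2833, v = 790.8·(-0.05788)/1.15977 + 255.5 = 216.0354
M3: Pc = R·M3+t = (+0.26217, +0.00060, +1.20759); u = 624.8·(+0.26217)/1.20759 + 321.3 = 456.9464, v = 790.8·(+0.00060)/1.20759 + 255.5 = 255.8904

c0=(483.62, 383.16) c1=(601.07, 350.76) c2=(581.28, 216.04) c3=(456.95, 255.89)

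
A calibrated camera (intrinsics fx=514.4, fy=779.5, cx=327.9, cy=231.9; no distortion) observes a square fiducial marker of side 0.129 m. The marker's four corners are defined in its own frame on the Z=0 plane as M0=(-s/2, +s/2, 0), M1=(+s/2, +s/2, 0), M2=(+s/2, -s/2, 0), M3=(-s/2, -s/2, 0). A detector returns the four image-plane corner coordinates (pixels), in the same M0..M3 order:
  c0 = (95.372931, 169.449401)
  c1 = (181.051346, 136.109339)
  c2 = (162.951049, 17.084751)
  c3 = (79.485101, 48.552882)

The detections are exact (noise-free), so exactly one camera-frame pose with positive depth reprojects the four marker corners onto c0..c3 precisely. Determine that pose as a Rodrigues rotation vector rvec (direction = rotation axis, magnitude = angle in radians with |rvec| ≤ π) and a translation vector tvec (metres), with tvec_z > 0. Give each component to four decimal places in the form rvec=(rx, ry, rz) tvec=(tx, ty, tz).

rvec=(-0.1726, -0.0263, -0.2640) tvec=(-0.2974, -0.1387, 0.7720)

Intrinsics K: fx=514.4, fy=779.5, cx=327.9, cy=231.9
Marker side s = 0.129 m; corners in marker frame (Z=0):
  M0 = (-0.0645, +0.0645, 0)
  M1 = (+0.0645, +0.0645, 0)
  M2 = (+0.0645, -0.0645, 0)
  M3 = (-0.0645, -0.0645, 0)
Detected image corners:
  c0 = (95.372931, 169.449401) px
  c1 = (181.051346, 136.109339) px
  c2 = (162.951049, 17.084751) px
  c3 = (79.485101, 48.552882) px
Planar DLT: solve 8×8 A·h = b for H (H[2,2]=1):
  H  [+663.62243 +103.82961 +129.76827]
  H  [-245.26798 +909.90746 +91.90012]
  H  [+0.06278 -0.21541 +1.00000]
B = K⁻¹H; ‖b₁‖=1.295272, ‖b₂‖=1.295271; λ = 2/(‖b₁‖+‖b₂‖) = 0.772039, sign → tz>0 ⇒ λ=+0.772039
r₁ = λ·B[:,0] = (+0.96510,-0.25734,+0.04847); r₂ = λ·B[:,1] = (+0.26184,+0.95067,-0.16631)
r₃ = r₁×r₂ = (-0.00328,+0.17319,+0.98488); SVD([r₁ r₂ r₃]) → R = UVᵀ:
  R  [+0.96510 +0.26184 -0.00328]
  R  [-0.25734 +0.95067 +0.17319]
  R  [+0.04847 -0.16631 +0.98488]
t = (-0.29737, -0.13866, +0.77204) m
tr R = 2.900661; θ = arccos((tr R − 1)/2) = 0.316500 rad = 18.134°
axis k = ((R−Rᵀ)₃₂, (R−Rᵀ)₁₃, (R−Rᵀ)₂₁) / (2 sinθ) = (-0.545393, -0.083129, -0.834048)
rvec = θ·k = (-0.172617, -0.026310, -0.263976)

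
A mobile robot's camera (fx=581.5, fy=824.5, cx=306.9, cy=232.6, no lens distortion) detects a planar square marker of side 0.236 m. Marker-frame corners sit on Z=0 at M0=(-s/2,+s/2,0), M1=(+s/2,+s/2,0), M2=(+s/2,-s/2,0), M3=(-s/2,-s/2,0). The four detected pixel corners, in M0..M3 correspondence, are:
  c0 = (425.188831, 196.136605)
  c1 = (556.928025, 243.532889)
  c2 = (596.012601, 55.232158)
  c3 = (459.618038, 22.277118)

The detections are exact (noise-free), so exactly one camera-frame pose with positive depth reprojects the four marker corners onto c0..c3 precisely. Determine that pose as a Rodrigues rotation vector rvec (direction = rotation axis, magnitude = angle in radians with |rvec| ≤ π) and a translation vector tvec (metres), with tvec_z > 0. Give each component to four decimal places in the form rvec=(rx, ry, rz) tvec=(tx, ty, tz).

rvec=(0.0034, 0.3790, 0.2707) tvec=(0.3587, -0.1313, 1.0448)

Intrinsics K: fx=581.5, fy=824.5, cx=306.9, cy=232.6
Marker side s = 0.236 m; corners in marker frame (Z=0):
  M0 = (-0.1180, +0.1180, 0)
  M1 = (+0.1180, +0.1180, 0)
  M2 = (+0.1180, -0.1180, 0)
  M3 = (-0.1180, -0.1180, 0)
Detected image corners:
  c0 = (425.188831, 196.136605) px
  c1 = (556.928025, 243.532889) px
  c2 = (596.012601, 55.232158) px
  c3 = (459.618038, 22.277118) px
Planar DLT: solve 8×8 A·h = b for H (H[2,2]=1):
  H  [+390.06268 -129.17651 +506.56237]
  H  [+125.25581 +772.66847 +129.01543]
  H  [-0.34932 +0.05136 +1.00000]
B = K⁻¹H; ‖b₁‖=0.957100, ‖b₂‖=0.957100; λ = 2/(‖b₁‖+‖b₂‖) = 1.044823, sign → tz>0 ⇒ λ=+1.044823
r₁ = λ·B[:,0] = (+0.89348,+0.26169,-0.36498); r₂ = λ·B[:,1] = (-0.26042,+0.96400,+0.05367)
r₃ = r₁×r₂ = (+0.36589,+0.04710,+0.92947); SVD([r₁ r₂ r₃]) → R = UVᵀ:
  R  [+0.89348 -0.26042 +0.36589]
  R  [+0.26169 +0.96400 +0.04710]
  R  [-0.36498 +0.05367 +0.92947]
t = (+0.35875, -0.13126, +1.04482) m
tr R = 2.786950; θ = arccos((tr R − 1)/2) = 0.465773 rad = 26.687°
axis k = ((R−Rᵀ)₃₂, (R−Rᵀ)₁₃, (R−Rᵀ)₂₁) / (2 sinθ) = (+0.007309, +0.813675, +0.581274)
rvec = θ·k = (+0.003405, +0.378988, +0.270741)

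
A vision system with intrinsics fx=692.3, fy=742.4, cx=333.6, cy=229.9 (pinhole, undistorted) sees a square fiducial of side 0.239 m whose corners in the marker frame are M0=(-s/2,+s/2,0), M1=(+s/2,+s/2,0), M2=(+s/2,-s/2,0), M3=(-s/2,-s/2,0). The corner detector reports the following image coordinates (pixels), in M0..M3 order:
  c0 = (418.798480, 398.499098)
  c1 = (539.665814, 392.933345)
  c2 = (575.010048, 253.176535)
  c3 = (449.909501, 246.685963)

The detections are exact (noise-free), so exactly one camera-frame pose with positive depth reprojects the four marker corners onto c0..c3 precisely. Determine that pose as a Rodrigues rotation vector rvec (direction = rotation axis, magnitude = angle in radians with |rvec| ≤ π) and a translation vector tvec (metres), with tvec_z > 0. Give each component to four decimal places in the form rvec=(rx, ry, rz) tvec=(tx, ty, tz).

Intrinsics K: fx=692.3, fy=742.4, cx=333.6, cy=229.9
Marker side s = 0.239 m; corners in marker frame (Z=0):
  M0 = (-0.1195, +0.1195, 0)
  M1 = (+0.1195, +0.1195, 0)
  M2 = (+0.1195, -0.1195, 0)
  M3 = (-0.1195, -0.1195, 0)
Detected image corners:
  c0 = (418.798480, 398.499098) px
  c1 = (539.665814, 392.933345) px
  c2 = (575.010048, 253.176535) px
  c3 = (449.909501, 246.685963) px
Planar DLT: solve 8×8 A·h = b for H (H[2,2]=1):
  H  [+685.52663 -21.72649 +497.91197]
  H  [+112.68079 +685.54593 +324.90035]
  H  [+0.34527 +0.23730 +1.00000]
B = K⁻¹H; ‖b₁‖=0.894392, ‖b₂‖=0.894392; λ = 2/(‖b₁‖+‖b₂‖) = 1.118078, sign → tz>0 ⇒ λ=+1.118078
r₁ = λ·B[:,0] = (+0.92112,+0.05016,+0.38604); r₂ = λ·B[:,1] = (-0.16294,+0.95029,+0.26533)
r₃ = r₁×r₂ = (-0.35354,-0.30730,+0.88350); SVD([r₁ r₂ r₃]) → R = UVᵀ:
  R  [+0.92112 -0.16294 -0.35354]
  R  [+0.05016 +0.95029 -0.30730]
  R  [+0.38604 +0.26533 +0.88350]
t = (+0.26537, +0.14307, +1.11808) m
tr R = 2.754911; θ = arccos((tr R − 1)/2) = 0.500265 rad = 28.663°
axis k = ((R−Rᵀ)₃₂, (R−Rᵀ)₁₃, (R−Rᵀ)₂₁) / (2 sinθ) = (+0.596908, -0.770945, +0.222135)
rvec = θ·k = (+0.298612, -0.385677, +0.111126)

rvec=(0.2986, -0.3857, 0.1111) tvec=(0.2654, 0.1431, 1.1181)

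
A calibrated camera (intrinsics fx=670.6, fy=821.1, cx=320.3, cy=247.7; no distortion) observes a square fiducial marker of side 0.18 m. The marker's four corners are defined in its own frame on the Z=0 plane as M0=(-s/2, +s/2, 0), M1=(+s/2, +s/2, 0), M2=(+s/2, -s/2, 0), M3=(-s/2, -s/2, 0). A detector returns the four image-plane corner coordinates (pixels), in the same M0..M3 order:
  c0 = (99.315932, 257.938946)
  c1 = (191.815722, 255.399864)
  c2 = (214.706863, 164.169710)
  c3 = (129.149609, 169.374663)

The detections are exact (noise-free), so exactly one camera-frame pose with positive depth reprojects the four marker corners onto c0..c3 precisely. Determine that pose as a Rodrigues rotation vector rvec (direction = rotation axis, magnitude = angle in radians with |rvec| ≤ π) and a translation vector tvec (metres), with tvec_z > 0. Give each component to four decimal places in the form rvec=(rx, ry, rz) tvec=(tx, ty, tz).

rvec=(-0.6691, 0.2324, 0.0562) tvec=(-0.3003, -0.0575, 1.2453)

Intrinsics K: fx=670.6, fy=821.1, cx=320.3, cy=247.7
Marker side s = 0.18 m; corners in marker frame (Z=0):
  M0 = (-0.0900, +0.0900, 0)
  M1 = (+0.0900, +0.0900, 0)
  M2 = (+0.0900, -0.0900, 0)
  M3 = (-0.0900, -0.0900, 0)
Detected image corners:
  c0 = (99.315932, 257.938946) px
  c1 = (191.815722, 255.399864) px
  c2 = (214.706863, 164.169710) px
  c3 = (129.149609, 169.374663) px
Planar DLT: solve 8×8 A·h = b for H (H[2,2]=1):
  H  [+464.26390 -224.28674 +158.58196]
  H  [-61.16952 +395.93486 +209.77806]
  H  [-0.18578 -0.48824 +1.00000]
B = K⁻¹H; ‖b₁‖=0.803047, ‖b₂‖=0.803047; λ = 2/(‖b₁‖+‖b₂‖) = 1.245258, sign → tz>0 ⇒ λ=+1.245258
r₁ = λ·B[:,0] = (+0.97260,-0.02298,-0.23134); r₂ = λ·B[:,1] = (-0.12609,+0.78387,-0.60798)
r₃ = r₁×r₂ = (+0.19531,+0.62050,+0.75950); SVD([r₁ r₂ r₃]) → R = UVᵀ:
  R  [+0.97260 -0.12609 +0.19531]
  R  [-0.02298 +0.78387 +0.62050]
  R  [-0.23134 -0.60798 +0.75950]
t = (-0.30030, -0.05751, +1.24526) m
tr R = 2.515973; θ = arccos((tr R − 1)/2) = 0.710576 rad = 40.713°
axis k = ((R−Rᵀ)₃₂, (R−Rᵀ)₁₃, (R−Rᵀ)₂₁) / (2 sinθ) = (-0.941695, +0.327053, +0.079042)
rvec = θ·k = (-0.669145, +0.232396, +0.056165)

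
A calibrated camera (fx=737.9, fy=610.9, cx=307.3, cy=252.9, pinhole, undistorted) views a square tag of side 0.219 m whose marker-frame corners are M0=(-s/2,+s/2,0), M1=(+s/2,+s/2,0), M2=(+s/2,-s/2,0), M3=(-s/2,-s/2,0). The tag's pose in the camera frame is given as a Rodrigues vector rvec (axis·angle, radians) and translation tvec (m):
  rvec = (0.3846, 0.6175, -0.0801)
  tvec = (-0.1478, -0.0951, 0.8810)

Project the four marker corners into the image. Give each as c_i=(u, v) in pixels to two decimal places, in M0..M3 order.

Intrinsics K: fx=737.9, fy=610.9, cx=307.3, cy=252.9
Marker side s = 0.219 m; corners in marker frame (Z=0):
  M0 = (-0.1095, +0.1095, 0)
  M1 = (+0.1095, +0.1095, 0)
  M2 = (+0.1095, -0.1095, 0)
  M3 = (-0.1095, -0.1095, 0)
rvec = (0.3846, 0.6175, -0.0801), |rvec| = θ = 0.73187 rad = 41.933°
Rodrigues: sinθ=0.66826, 1−cosθ=0.25608; R = I + sinθ·[k]× + (1−cosθ)·[k]×²:
    [+0.81464 +0.18668 +0.54910]
    [+0.04040 +0.92622 -0.37482]
    [-0.57856 +0.32753 +0.74699]
t = (-0.1478, -0.0951, 0.8810) m
M0: Pc = R·M0+t = (-0.21656, +0.00190, +0.98022); u = 737.9·(-0.21656)/0.98022 + 307.3 = 144.2738, v = 610.9·(+0.00190)/0.98022 + 252.9 = 254.0822
M1: Pc = R·M1+t = (-0.03816, +0.01074, +0.85351); u = 737.9·(-0.03816)/0.85351 + 307.3 = 274.3125, v = 610.9·(+0.01074)/0.85351 + 252.9 = 260.5904
M2: Pc = R·M2+t = (-0.07904, -0.19210, +0.78178); u = 737.9·(-0.07904)/0.78178 + 307.3 = 232.6985, v = 610.9·(-0.19210)/0.78178 + 252.9 = 102.7919
M3: Pc = R·M3+t = (-0.25744, -0.20094, +0.90849); u = 737.9·(-0.25744)/0.90849 + 307.3 = 98.1965, v = 610.9·(-0.20094)/0.90849 + 252.9 = 117.7776

c0=(144.27, 254.08) c1=(274.31, 260.59) c2=(232.70, 102.79) c3=(98.20, 117.78)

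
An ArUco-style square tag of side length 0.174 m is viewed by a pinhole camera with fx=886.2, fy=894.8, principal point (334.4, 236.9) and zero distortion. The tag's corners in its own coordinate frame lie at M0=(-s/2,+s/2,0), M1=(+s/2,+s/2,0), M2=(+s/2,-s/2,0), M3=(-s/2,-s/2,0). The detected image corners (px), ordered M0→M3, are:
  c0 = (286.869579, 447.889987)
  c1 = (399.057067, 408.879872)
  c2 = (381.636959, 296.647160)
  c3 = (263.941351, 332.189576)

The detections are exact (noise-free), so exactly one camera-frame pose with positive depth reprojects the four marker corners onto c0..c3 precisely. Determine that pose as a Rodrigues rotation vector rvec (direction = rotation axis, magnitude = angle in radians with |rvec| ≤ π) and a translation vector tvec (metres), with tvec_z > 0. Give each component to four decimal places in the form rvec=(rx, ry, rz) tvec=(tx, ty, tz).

Intrinsics K: fx=886.2, fy=894.8, cx=334.4, cy=236.9
Marker side s = 0.174 m; corners in marker frame (Z=0):
  M0 = (-0.0870, +0.0870, 0)
  M1 = (+0.0870, +0.0870, 0)
  M2 = (+0.0870, -0.0870, 0)
  M3 = (-0.0870, -0.0870, 0)
Detected image corners:
  c0 = (286.869579, 447.889987) px
  c1 = (399.057067, 408.879872) px
  c2 = (381.636959, 296.647160) px
  c3 = (263.941351, 332.189576) px
Planar DLT: solve 8×8 A·h = b for H (H[2,2]=1):
  H  [+743.67239 +192.63595 +334.33216]
  H  [-121.37142 +740.71643 +372.14268]
  H  [+0.25057 +0.23143 +1.00000]
B = K⁻¹H; ‖b₁‖=0.811196, ‖b₂‖=0.811196; λ = 2/(‖b₁‖+‖b₂‖) = 1.232748, sign → tz>0 ⇒ λ=+1.232748
r₁ = λ·B[:,0] = (+0.91793,-0.24899,+0.30888); r₂ = λ·B[:,1] = (+0.16031,+0.94494,+0.28529)
r₃ = r₁×r₂ = (-0.36291,-0.21236,+0.90730); SVD([r₁ r₂ r₃]) → R = UVᵀ:
  R  [+0.91793 +0.16031 -0.36291]
  R  [-0.24899 +0.94494 -0.21236]
  R  [+0.30888 +0.28529 +0.90730]
t = (-0.00009, +0.18632, +1.23275) m
tr R = 2.770169; θ = arccos((tr R − 1)/2) = 0.484120 rad = 27.738°
axis k = ((R−Rᵀ)₃₂, (R−Rᵀ)₁₃, (R−Rᵀ)₂₁) / (2 sinθ) = (+0.534621, -0.721694, -0.439702)
rvec = θ·k = (+0.258821, -0.349387, -0.212869)

rvec=(0.2588, -0.3494, -0.2129) tvec=(-0.0001, 0.1863, 1.2327)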